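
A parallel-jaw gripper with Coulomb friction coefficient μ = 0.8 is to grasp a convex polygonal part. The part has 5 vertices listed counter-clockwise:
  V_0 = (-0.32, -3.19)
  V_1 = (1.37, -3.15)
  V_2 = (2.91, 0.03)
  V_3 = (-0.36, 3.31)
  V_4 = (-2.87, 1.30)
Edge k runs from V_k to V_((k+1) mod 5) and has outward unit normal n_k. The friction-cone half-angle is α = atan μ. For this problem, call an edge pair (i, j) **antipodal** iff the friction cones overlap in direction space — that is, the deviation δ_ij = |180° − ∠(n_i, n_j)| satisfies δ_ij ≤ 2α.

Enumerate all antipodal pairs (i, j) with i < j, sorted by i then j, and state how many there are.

α = atan 0.8 = 38.66°;  2α = 77.32°
n_0 = (+0.0237, -0.9997)
n_1 = (+0.9000, -0.4359)
n_2 = (+0.7082, +0.7060)
n_3 = (-0.6251, +0.7806)
n_4 = (-0.8696, -0.4938)
  (0,1): δ = 117.20°  ·
  (0,2): δ = 46.44°  ✓
  (0,3): δ = 37.33°  ✓
  (0,4): δ = 118.24°  ·
  (1,2): δ = 109.25°  ·
  (1,3): δ = 25.47°  ✓
  (1,4): δ = 55.43°  ✓
  (2,3): δ = 96.22°  ·
  (2,4): δ = 15.32°  ✓
  (3,4): δ = 99.09°  ·
antipodal pairs: 5

count = 5; pairs: (0,2), (0,3), (1,3), (1,4), (2,4)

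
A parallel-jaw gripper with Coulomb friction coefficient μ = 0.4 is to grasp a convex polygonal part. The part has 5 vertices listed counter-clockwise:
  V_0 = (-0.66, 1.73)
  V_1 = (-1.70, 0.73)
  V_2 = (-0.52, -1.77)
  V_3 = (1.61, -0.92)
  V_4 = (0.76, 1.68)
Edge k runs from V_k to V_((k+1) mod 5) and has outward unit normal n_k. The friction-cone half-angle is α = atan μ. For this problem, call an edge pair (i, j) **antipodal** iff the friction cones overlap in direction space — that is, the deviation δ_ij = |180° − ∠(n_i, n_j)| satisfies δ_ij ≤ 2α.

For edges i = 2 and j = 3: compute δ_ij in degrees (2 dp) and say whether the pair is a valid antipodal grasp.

δ = 93.65°, invalid

α = atan 0.4 = 21.80°;  2α = 43.60°
edge 2: e_2 = (+2.13, +0.85);  n_2 = (+0.3706, -0.9288)
edge 3: e_3 = (-0.85, +2.60);  n_3 = (+0.9505, +0.3107)
∠(n_2, n_3) = 86.35°
δ = |180° − 86.35°| = 93.65°
93.65° > 2α = 43.60°  →  invalid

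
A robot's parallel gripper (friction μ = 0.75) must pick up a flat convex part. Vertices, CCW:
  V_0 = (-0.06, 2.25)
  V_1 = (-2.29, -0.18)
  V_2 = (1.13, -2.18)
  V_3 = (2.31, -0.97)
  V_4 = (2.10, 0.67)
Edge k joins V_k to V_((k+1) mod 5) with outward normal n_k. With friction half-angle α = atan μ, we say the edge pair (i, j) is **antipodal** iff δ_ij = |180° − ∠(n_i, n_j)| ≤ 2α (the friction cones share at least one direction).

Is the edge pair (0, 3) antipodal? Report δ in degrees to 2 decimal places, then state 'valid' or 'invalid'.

δ = 49.84°, valid

α = atan 0.75 = 36.87°;  2α = 73.74°
edge 0: e_0 = (-2.23, -2.43);  n_0 = (-0.7368, +0.6761)
edge 3: e_3 = (-0.21, +1.64);  n_3 = (+0.9919, +0.1270)
∠(n_0, n_3) = 130.16°
δ = |180° − 130.16°| = 49.84°
49.84° ≤ 2α = 73.74°  →  valid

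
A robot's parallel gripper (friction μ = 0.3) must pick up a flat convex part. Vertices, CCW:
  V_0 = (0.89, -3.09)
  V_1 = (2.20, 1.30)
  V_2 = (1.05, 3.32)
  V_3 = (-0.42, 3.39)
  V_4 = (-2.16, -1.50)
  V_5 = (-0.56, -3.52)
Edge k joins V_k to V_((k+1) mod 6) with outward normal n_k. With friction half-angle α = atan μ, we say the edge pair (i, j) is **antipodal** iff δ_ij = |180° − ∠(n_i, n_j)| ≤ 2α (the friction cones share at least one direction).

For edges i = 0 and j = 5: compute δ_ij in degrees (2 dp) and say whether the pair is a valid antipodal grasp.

α = atan 0.3 = 16.70°;  2α = 33.40°
edge 0: e_0 = (+1.31, +4.39);  n_0 = (+0.9582, -0.2859)
edge 5: e_5 = (+1.45, +0.43);  n_5 = (+0.2843, -0.9587)
∠(n_0, n_5) = 56.87°
δ = |180° − 56.87°| = 123.13°
123.13° > 2α = 33.40°  →  invalid

δ = 123.13°, invalid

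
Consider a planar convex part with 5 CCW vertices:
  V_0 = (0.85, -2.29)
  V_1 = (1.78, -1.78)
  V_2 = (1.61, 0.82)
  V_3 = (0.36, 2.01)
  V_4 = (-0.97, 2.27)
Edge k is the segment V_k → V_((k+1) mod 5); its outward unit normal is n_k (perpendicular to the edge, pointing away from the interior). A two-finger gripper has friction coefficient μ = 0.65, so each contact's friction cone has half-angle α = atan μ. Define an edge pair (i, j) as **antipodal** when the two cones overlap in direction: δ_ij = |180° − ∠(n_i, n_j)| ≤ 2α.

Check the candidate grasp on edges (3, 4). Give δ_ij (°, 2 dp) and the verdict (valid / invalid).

α = atan 0.65 = 33.02°;  2α = 66.05°
edge 3: e_3 = (-1.33, +0.26);  n_3 = (+0.1919, +0.9814)
edge 4: e_4 = (+1.82, -4.56);  n_4 = (-0.9288, -0.3707)
∠(n_3, n_4) = 122.82°
δ = |180° − 122.82°| = 57.18°
57.18° ≤ 2α = 66.05°  →  valid

δ = 57.18°, valid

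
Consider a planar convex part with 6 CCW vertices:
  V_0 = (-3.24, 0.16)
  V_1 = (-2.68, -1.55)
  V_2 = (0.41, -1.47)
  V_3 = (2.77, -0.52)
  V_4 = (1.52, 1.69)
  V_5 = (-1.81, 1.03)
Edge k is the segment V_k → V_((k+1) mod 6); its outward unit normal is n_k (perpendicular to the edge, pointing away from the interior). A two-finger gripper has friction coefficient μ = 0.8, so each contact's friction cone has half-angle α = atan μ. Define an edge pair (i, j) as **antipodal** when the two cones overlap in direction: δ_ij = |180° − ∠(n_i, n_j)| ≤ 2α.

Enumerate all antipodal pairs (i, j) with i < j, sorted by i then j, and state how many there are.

count = 6; pairs: (0,3), (1,3), (1,4), (1,5), (2,4), (2,5)

α = atan 0.8 = 38.66°;  2α = 77.32°
n_0 = (-0.9503, -0.3112)
n_1 = (+0.0259, -0.9997)
n_2 = (+0.3734, -0.9277)
n_3 = (+0.8704, +0.4923)
n_4 = (-0.1944, +0.9809)
n_5 = (-0.5198, +0.8543)
  (0,1): δ = 106.65°  ·
  (0,2): δ = 86.21°  ·
  (0,3): δ = 11.36°  ✓
  (0,4): δ = 83.08°  ·
  (0,5): δ = 103.18°  ·
  (1,2): δ = 159.56°  ·
  (1,3): δ = 61.99°  ✓
  (1,4): δ = 9.73°  ✓
  (1,5): δ = 29.83°  ✓
  (2,3): δ = 82.43°  ·
  (2,4): δ = 10.72°  ✓
  (2,5): δ = 9.39°  ✓
  (3,4): δ = 108.28°  ·
  (3,5): δ = 88.18°  ·
  (4,5): δ = 159.89°  ·
antipodal pairs: 6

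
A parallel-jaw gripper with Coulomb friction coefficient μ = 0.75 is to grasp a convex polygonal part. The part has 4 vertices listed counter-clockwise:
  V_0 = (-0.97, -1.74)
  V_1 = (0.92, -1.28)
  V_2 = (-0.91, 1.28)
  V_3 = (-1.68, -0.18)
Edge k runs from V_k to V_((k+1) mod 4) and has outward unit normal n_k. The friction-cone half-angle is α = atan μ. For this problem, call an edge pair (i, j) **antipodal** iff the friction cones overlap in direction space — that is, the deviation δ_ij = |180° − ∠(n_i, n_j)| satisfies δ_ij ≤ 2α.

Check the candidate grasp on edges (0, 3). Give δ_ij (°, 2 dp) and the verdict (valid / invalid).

δ = 100.79°, invalid

α = atan 0.75 = 36.87°;  2α = 73.74°
edge 0: e_0 = (+1.89, +0.46);  n_0 = (+0.2365, -0.9716)
edge 3: e_3 = (+0.71, -1.56);  n_3 = (-0.9102, -0.4142)
∠(n_0, n_3) = 79.21°
δ = |180° − 79.21°| = 100.79°
100.79° > 2α = 73.74°  →  invalid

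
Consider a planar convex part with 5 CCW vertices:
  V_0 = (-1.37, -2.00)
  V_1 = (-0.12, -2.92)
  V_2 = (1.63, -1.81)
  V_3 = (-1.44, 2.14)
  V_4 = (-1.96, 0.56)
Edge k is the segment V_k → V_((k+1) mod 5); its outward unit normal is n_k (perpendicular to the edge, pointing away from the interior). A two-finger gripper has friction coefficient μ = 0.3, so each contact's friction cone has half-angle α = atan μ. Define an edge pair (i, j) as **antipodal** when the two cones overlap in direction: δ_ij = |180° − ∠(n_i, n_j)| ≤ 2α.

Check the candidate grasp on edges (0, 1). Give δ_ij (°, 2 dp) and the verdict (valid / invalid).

δ = 111.26°, invalid

α = atan 0.3 = 16.70°;  2α = 33.40°
edge 0: e_0 = (+1.25, -0.92);  n_0 = (-0.5928, -0.8054)
edge 1: e_1 = (+1.75, +1.11);  n_1 = (+0.5356, -0.8445)
∠(n_0, n_1) = 68.74°
δ = |180° − 68.74°| = 111.26°
111.26° > 2α = 33.40°  →  invalid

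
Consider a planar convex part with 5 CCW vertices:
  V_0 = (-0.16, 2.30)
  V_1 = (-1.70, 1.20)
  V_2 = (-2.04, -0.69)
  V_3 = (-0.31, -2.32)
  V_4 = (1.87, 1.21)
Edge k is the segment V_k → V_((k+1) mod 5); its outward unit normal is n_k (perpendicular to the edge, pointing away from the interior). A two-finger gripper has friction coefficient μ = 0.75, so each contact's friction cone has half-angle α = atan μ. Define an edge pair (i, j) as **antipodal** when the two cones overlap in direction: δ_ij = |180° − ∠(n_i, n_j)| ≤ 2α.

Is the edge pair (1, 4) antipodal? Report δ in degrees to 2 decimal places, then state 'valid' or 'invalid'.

δ = 71.96°, valid

α = atan 0.75 = 36.87°;  2α = 73.74°
edge 1: e_1 = (-0.34, -1.89);  n_1 = (-0.9842, +0.1771)
edge 4: e_4 = (-2.03, +1.09);  n_4 = (+0.4731, +0.8810)
∠(n_1, n_4) = 108.04°
δ = |180° − 108.04°| = 71.96°
71.96° ≤ 2α = 73.74°  →  valid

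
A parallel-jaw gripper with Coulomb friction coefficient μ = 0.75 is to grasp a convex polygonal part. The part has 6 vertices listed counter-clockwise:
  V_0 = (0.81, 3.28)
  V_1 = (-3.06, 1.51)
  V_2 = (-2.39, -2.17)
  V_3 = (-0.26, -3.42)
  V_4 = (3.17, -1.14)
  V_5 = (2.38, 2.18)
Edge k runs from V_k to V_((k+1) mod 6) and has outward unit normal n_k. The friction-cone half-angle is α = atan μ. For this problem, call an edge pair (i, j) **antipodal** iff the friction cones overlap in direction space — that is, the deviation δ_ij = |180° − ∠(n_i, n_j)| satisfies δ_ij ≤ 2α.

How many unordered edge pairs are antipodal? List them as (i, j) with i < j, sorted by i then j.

count = 8; pairs: (0,2), (0,3), (1,3), (1,4), (1,5), (2,4), (2,5), (3,5)

α = atan 0.75 = 36.87°;  2α = 73.74°
n_0 = (-0.4159, +0.9094)
n_1 = (-0.9838, -0.1791)
n_2 = (-0.5061, -0.8625)
n_3 = (+0.5536, -0.8328)
n_4 = (+0.9728, +0.2315)
n_5 = (+0.5738, +0.8190)
  (0,1): δ = 104.26°  ·
  (0,2): δ = 54.98°  ✓
  (0,3): δ = 9.04°  ✓
  (0,4): δ = 78.81°  ·
  (0,5): δ = 120.41°  ·
  (1,2): δ = 130.73°  ·
  (1,3): δ = 66.71°  ✓
  (1,4): δ = 3.07°  ✓
  (1,5): δ = 44.66°  ✓
  (2,3): δ = 115.98°  ·
  (2,4): δ = 46.21°  ✓
  (2,5): δ = 4.61°  ✓
  (3,4): δ = 110.23°  ·
  (3,5): δ = 68.63°  ✓
  (4,5): δ = 138.40°  ·
antipodal pairs: 8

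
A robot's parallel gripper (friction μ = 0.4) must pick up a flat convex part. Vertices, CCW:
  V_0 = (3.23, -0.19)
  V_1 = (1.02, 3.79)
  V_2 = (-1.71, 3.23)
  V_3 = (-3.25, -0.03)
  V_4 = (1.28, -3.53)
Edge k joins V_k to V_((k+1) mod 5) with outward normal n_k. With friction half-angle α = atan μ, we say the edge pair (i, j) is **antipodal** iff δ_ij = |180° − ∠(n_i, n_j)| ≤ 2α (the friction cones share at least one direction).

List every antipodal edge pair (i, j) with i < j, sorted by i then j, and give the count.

count = 2; pairs: (0,3), (2,4)

α = atan 0.4 = 21.80°;  2α = 43.60°
n_0 = (+0.8743, +0.4855)
n_1 = (-0.2009, +0.9796)
n_2 = (-0.9042, +0.4271)
n_3 = (-0.6114, -0.7913)
n_4 = (+0.8636, -0.5042)
  (0,1): δ = 107.45°  ·
  (0,2): δ = 54.33°  ·
  (0,3): δ = 23.27°  ✓
  (0,4): δ = 120.68°  ·
  (1,2): δ = 126.88°  ·
  (1,3): δ = 49.28°  ·
  (1,4): δ = 48.13°  ·
  (2,3): δ = 102.40°  ·
  (2,4): δ = 4.99°  ✓
  (3,4): δ = 82.59°  ·
antipodal pairs: 2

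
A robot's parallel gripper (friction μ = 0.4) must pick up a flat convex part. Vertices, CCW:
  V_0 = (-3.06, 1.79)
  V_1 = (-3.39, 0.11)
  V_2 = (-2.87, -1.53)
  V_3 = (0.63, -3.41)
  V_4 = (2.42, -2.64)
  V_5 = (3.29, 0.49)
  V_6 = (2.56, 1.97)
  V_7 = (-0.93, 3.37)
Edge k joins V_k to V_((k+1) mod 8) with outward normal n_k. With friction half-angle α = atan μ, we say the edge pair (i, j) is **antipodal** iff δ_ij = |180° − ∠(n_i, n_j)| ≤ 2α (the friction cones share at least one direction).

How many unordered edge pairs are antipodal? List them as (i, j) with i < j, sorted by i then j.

α = atan 0.4 = 21.80°;  2α = 43.60°
n_0 = (-0.9812, +0.1927)
n_1 = (-0.9532, -0.3022)
n_2 = (-0.4732, -0.8810)
n_3 = (+0.3952, -0.9186)
n_4 = (+0.9635, -0.2678)
n_5 = (+0.8968, +0.4424)
n_6 = (+0.3723, +0.9281)
n_7 = (-0.5958, +0.8032)
  (0,1): δ = 151.29°  ·
  (0,2): δ = 107.13°  ·
  (0,3): δ = 55.61°  ·
  (0,4): δ = 4.42°  ✓
  (0,5): δ = 37.37°  ✓
  (0,6): δ = 79.26°  ·
  (0,7): δ = 137.68°  ·
  (1,2): δ = 135.83°  ·
  (1,3): δ = 84.32°  ·
  (1,4): δ = 33.13°  ✓
  (1,5): δ = 8.66°  ✓
  (1,6): δ = 50.55°  ·
  (1,7): δ = 108.98°  ·
  (2,3): δ = 128.48°  ·
  (2,4): δ = 77.29°  ·
  (2,5): δ = 35.50°  ✓
  (2,6): δ = 6.38°  ✓
  (2,7): δ = 64.81°  ·
  (3,4): δ = 128.81°  ·
  (3,5): δ = 87.02°  ·
  (3,6): δ = 45.13°  ·
  (3,7): δ = 13.29°  ✓
  (4,5): δ = 138.21°  ·
  (4,6): δ = 96.32°  ·
  (4,7): δ = 37.90°  ✓
  (5,6): δ = 138.11°  ·
  (5,7): δ = 79.69°  ·
  (6,7): δ = 121.57°  ·
antipodal pairs: 8

count = 8; pairs: (0,4), (0,5), (1,4), (1,5), (2,5), (2,6), (3,7), (4,7)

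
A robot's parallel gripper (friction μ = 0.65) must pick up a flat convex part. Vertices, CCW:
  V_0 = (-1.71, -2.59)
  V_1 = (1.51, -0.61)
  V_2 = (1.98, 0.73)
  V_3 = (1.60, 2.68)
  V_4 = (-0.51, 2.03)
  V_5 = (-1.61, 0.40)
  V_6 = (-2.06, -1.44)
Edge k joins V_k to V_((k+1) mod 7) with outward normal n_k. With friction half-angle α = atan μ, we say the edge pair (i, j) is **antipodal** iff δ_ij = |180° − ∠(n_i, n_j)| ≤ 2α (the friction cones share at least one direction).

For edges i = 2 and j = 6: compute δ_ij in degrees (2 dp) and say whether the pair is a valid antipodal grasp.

α = atan 0.65 = 33.02°;  2α = 66.05°
edge 2: e_2 = (-0.38, +1.95);  n_2 = (+0.9815, +0.1913)
edge 6: e_6 = (+0.35, -1.15);  n_6 = (-0.9567, -0.2912)
∠(n_2, n_6) = 174.10°
δ = |180° − 174.10°| = 5.90°
5.90° ≤ 2α = 66.05°  →  valid

δ = 5.90°, valid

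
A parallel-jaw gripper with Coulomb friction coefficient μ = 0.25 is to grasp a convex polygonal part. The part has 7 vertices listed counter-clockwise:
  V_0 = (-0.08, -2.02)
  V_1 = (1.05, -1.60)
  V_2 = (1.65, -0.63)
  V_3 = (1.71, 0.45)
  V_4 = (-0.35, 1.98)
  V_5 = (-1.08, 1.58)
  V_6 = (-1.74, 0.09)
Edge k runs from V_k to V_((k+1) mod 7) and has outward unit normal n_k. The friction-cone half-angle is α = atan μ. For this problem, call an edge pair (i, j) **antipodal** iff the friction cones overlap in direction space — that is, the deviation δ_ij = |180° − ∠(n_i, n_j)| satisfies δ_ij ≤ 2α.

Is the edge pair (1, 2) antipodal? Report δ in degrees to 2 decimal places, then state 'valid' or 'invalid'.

δ = 151.44°, invalid

α = atan 0.25 = 14.04°;  2α = 28.07°
edge 1: e_1 = (+0.60, +0.97);  n_1 = (+0.8505, -0.5261)
edge 2: e_2 = (+0.06, +1.08);  n_2 = (+0.9985, -0.0555)
∠(n_1, n_2) = 28.56°
δ = |180° − 28.56°| = 151.44°
151.44° > 2α = 28.07°  →  invalid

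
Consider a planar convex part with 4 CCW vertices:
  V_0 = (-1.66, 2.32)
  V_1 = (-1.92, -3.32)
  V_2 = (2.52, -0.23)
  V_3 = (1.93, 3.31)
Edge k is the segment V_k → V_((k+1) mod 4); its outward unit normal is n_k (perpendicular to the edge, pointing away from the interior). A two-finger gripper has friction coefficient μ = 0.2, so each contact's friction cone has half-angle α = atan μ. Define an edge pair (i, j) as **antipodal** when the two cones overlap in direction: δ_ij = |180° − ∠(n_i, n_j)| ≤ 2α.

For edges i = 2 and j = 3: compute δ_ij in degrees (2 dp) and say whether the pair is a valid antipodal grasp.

δ = 84.05°, invalid

α = atan 0.2 = 11.31°;  2α = 22.62°
edge 2: e_2 = (-0.59, +3.54);  n_2 = (+0.9864, +0.1644)
edge 3: e_3 = (-3.59, -0.99);  n_3 = (-0.2658, +0.9640)
∠(n_2, n_3) = 95.95°
δ = |180° − 95.95°| = 84.05°
84.05° > 2α = 22.62°  →  invalid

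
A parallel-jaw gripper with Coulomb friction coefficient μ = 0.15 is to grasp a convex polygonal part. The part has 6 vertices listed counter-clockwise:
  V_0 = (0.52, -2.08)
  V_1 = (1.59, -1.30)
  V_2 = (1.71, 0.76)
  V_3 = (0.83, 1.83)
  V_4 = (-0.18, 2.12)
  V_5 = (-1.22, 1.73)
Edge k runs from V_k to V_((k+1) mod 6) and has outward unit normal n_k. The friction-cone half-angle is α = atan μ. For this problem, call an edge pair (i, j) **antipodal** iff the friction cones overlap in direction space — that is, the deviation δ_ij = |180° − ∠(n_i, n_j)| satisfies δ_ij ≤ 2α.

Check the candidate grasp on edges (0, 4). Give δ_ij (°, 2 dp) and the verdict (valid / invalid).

δ = 15.53°, valid

α = atan 0.15 = 8.53°;  2α = 17.06°
edge 0: e_0 = (+1.07, +0.78);  n_0 = (+0.5891, -0.8081)
edge 4: e_4 = (-1.04, -0.39);  n_4 = (-0.3511, +0.9363)
∠(n_0, n_4) = 164.47°
δ = |180° − 164.47°| = 15.53°
15.53° ≤ 2α = 17.06°  →  valid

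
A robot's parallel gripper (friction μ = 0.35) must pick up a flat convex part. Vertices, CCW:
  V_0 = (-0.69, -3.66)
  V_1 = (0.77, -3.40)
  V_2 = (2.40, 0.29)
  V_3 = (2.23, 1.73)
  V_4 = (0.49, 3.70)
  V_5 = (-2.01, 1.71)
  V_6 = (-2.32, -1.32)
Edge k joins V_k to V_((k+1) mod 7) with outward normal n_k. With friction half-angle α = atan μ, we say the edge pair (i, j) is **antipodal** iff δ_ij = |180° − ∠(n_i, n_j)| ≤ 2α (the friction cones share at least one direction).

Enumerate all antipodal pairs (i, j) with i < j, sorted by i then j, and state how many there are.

count = 6; pairs: (0,4), (1,4), (1,5), (2,5), (2,6), (3,6)

α = atan 0.35 = 19.29°;  2α = 38.58°
n_0 = (+0.1753, -0.9845)
n_1 = (+0.9147, -0.4041)
n_2 = (+0.9931, +0.1172)
n_3 = (+0.7495, +0.6620)
n_4 = (-0.6228, +0.7824)
n_5 = (-0.9948, +0.1018)
n_6 = (-0.8205, -0.5716)
  (0,1): δ = 123.93°  ·
  (0,2): δ = 93.36°  ·
  (0,3): δ = 58.64°  ·
  (0,4): δ = 28.42°  ✓
  (0,5): δ = 74.06°  ·
  (0,6): δ = 114.76°  ·
  (1,2): δ = 149.43°  ·
  (1,3): δ = 114.71°  ·
  (1,4): δ = 27.65°  ✓
  (1,5): δ = 17.99°  ✓
  (1,6): δ = 58.69°  ·
  (2,3): δ = 145.28°  ·
  (2,4): δ = 58.21°  ·
  (2,5): δ = 12.57°  ✓
  (2,6): δ = 28.13°  ✓
  (3,4): δ = 92.93°  ·
  (3,5): δ = 47.29°  ·
  (3,6): δ = 6.59°  ✓
  (4,5): δ = 134.36°  ·
  (4,6): δ = 93.66°  ·
  (5,6): δ = 139.30°  ·
antipodal pairs: 6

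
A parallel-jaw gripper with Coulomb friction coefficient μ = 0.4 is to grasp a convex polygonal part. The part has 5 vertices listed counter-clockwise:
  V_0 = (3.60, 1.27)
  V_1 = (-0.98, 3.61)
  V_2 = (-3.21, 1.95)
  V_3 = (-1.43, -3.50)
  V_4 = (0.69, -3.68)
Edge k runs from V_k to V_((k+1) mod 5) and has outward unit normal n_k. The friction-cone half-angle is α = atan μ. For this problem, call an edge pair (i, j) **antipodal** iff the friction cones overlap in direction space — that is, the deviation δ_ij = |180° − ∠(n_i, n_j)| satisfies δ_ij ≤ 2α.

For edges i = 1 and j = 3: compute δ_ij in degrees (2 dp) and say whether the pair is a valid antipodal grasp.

δ = 41.52°, valid

α = atan 0.4 = 21.80°;  2α = 43.60°
edge 1: e_1 = (-2.23, -1.66);  n_1 = (-0.5971, +0.8022)
edge 3: e_3 = (+2.12, -0.18);  n_3 = (-0.0846, -0.9964)
∠(n_1, n_3) = 138.48°
δ = |180° − 138.48°| = 41.52°
41.52° ≤ 2α = 43.60°  →  valid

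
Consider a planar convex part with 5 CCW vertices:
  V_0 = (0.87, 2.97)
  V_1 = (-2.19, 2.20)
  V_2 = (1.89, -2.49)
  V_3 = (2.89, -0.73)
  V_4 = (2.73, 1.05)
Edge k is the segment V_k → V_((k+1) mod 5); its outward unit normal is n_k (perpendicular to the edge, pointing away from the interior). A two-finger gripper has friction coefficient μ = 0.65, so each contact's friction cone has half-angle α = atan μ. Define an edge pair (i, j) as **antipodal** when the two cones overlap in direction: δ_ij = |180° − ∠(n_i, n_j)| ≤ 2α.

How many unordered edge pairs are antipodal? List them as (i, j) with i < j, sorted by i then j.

count = 4; pairs: (0,1), (0,2), (1,3), (1,4)

α = atan 0.65 = 33.02°;  2α = 66.05°
n_0 = (-0.2440, +0.9698)
n_1 = (-0.7545, -0.6563)
n_2 = (+0.8695, -0.4940)
n_3 = (+0.9960, +0.0895)
n_4 = (+0.7182, +0.6958)
  (0,1): δ = 63.10°  ✓
  (0,2): δ = 46.27°  ✓
  (0,3): δ = 81.01°  ·
  (0,4): δ = 119.97°  ·
  (1,2): δ = 70.63°  ·
  (1,3): δ = 35.88°  ✓
  (1,4): δ = 3.07°  ✓
  (2,3): δ = 145.26°  ·
  (2,4): δ = 106.30°  ·
  (3,4): δ = 141.05°  ·
antipodal pairs: 4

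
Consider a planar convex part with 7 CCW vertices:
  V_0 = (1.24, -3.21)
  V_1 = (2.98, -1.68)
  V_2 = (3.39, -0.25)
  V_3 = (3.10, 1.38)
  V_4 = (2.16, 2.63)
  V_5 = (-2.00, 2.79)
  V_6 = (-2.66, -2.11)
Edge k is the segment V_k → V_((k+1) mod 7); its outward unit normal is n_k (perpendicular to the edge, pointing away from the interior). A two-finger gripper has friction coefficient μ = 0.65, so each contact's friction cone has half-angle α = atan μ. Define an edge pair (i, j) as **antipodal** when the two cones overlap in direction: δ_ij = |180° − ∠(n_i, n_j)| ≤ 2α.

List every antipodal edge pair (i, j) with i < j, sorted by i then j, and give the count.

α = atan 0.65 = 33.02°;  2α = 66.05°
n_0 = (+0.6603, -0.7510)
n_1 = (+0.9613, -0.2756)
n_2 = (+0.9845, +0.1752)
n_3 = (+0.7992, +0.6010)
n_4 = (+0.0384, +0.9993)
n_5 = (-0.9911, +0.1335)
n_6 = (-0.2715, -0.9624)
  (0,1): δ = 147.32°  ·
  (0,2): δ = 121.24°  ·
  (0,3): δ = 94.38°  ·
  (0,4): δ = 43.53°  ✓
  (0,5): δ = 41.00°  ✓
  (0,6): δ = 122.92°  ·
  (1,2): δ = 153.91°  ·
  (1,3): δ = 127.06°  ·
  (1,4): δ = 76.20°  ·
  (1,5): δ = 8.33°  ✓
  (1,6): δ = 90.25°  ·
  (2,3): δ = 153.15°  ·
  (2,4): δ = 102.29°  ·
  (2,5): δ = 17.76°  ✓
  (2,6): δ = 64.16°  ✓
  (3,4): δ = 129.15°  ·
  (3,5): δ = 44.61°  ✓
  (3,6): δ = 37.31°  ✓
  (4,5): δ = 95.47°  ·
  (4,6): δ = 13.55°  ✓
  (5,6): δ = 98.08°  ·
antipodal pairs: 8

count = 8; pairs: (0,4), (0,5), (1,5), (2,5), (2,6), (3,5), (3,6), (4,6)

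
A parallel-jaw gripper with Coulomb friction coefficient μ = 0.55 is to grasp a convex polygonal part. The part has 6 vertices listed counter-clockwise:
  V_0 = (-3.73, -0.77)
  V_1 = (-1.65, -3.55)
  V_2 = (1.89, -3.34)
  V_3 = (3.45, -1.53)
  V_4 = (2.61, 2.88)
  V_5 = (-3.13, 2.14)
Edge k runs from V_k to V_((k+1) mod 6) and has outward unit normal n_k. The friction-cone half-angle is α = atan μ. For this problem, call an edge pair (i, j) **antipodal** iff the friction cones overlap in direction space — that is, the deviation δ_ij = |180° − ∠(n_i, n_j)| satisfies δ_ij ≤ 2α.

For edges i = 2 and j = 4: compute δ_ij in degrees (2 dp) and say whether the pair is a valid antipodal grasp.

α = atan 0.55 = 28.81°;  2α = 57.62°
edge 2: e_2 = (+1.56, +1.81);  n_2 = (+0.7575, -0.6529)
edge 4: e_4 = (-5.74, -0.74);  n_4 = (-0.1279, +0.9918)
∠(n_2, n_4) = 138.10°
δ = |180° − 138.10°| = 41.90°
41.90° ≤ 2α = 57.62°  →  valid

δ = 41.90°, valid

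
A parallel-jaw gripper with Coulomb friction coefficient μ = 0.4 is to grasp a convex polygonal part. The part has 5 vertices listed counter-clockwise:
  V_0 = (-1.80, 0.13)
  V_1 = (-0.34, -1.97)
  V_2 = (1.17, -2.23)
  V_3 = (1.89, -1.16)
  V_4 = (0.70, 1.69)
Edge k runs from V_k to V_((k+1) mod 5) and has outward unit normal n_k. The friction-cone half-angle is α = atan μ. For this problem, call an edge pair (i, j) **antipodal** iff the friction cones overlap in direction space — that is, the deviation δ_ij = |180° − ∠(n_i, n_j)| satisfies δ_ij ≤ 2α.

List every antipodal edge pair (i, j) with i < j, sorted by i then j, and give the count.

count = 3; pairs: (0,3), (1,4), (2,4)

α = atan 0.4 = 21.80°;  2α = 43.60°
n_0 = (-0.8211, -0.5708)
n_1 = (-0.1697, -0.9855)
n_2 = (+0.8297, -0.5583)
n_3 = (+0.9228, +0.3853)
n_4 = (-0.5294, +0.8484)
  (0,1): δ = 134.58°  ·
  (0,2): δ = 68.74°  ·
  (0,3): δ = 12.15°  ✓
  (0,4): δ = 87.16°  ·
  (1,2): δ = 114.17°  ·
  (1,3): δ = 57.57°  ·
  (1,4): δ = 41.73°  ✓
  (2,3): δ = 123.40°  ·
  (2,4): δ = 24.10°  ✓
  (3,4): δ = 80.70°  ·
antipodal pairs: 3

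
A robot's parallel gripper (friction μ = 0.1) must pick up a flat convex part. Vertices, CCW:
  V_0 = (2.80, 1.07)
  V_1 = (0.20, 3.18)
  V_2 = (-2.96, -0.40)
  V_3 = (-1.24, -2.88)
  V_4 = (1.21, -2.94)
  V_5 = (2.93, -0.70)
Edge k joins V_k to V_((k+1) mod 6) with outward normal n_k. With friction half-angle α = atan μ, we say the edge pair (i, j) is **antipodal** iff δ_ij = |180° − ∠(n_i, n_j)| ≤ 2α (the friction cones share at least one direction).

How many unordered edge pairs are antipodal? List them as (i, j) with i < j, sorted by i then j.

α = atan 0.1 = 5.71°;  2α = 11.42°
n_0 = (+0.6301, +0.7765)
n_1 = (-0.7497, +0.6618)
n_2 = (-0.8217, -0.5699)
n_3 = (-0.0245, -0.9997)
n_4 = (+0.7932, -0.6090)
n_5 = (+0.9973, +0.0732)
  (0,1): δ = 92.37°  ·
  (0,2): δ = 16.20°  ·
  (0,3): δ = 37.66°  ·
  (0,4): δ = 91.54°  ·
  (0,5): δ = 133.26°  ·
  (1,2): δ = 103.82°  ·
  (1,3): δ = 49.97°  ·
  (1,4): δ = 3.92°  ✓
  (1,5): δ = 45.63°  ·
  (2,3): δ = 126.15°  ·
  (2,4): δ = 72.26°  ·
  (2,5): δ = 30.54°  ·
  (3,4): δ = 126.12°  ·
  (3,5): δ = 84.40°  ·
  (4,5): δ = 138.28°  ·
antipodal pairs: 1

count = 1; pairs: (1,4)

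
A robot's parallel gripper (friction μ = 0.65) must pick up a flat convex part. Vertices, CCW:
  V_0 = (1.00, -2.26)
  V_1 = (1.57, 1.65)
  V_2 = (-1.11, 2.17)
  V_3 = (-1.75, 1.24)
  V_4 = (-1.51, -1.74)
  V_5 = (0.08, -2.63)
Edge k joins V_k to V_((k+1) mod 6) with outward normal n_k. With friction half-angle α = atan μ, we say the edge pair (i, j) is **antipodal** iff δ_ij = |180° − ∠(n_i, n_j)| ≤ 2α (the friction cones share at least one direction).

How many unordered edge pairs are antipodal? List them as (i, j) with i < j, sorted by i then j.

α = atan 0.65 = 33.02°;  2α = 66.05°
n_0 = (+0.9895, -0.1443)
n_1 = (+0.1905, +0.9817)
n_2 = (-0.8238, +0.5669)
n_3 = (-0.9968, -0.0803)
n_4 = (-0.4884, -0.8726)
n_5 = (+0.3731, -0.9278)
  (0,1): δ = 92.69°  ·
  (0,2): δ = 26.24°  ✓
  (0,3): δ = 12.90°  ✓
  (0,4): δ = 69.06°  ·
  (0,5): δ = 120.20°  ·
  (1,2): δ = 113.55°  ·
  (1,3): δ = 74.41°  ·
  (1,4): δ = 18.26°  ✓
  (1,5): δ = 32.89°  ✓
  (2,3): δ = 140.86°  ·
  (2,4): δ = 84.70°  ·
  (2,5): δ = 33.56°  ✓
  (3,4): δ = 123.84°  ·
  (3,5): δ = 72.70°  ·
  (4,5): δ = 128.85°  ·
antipodal pairs: 5

count = 5; pairs: (0,2), (0,3), (1,4), (1,5), (2,5)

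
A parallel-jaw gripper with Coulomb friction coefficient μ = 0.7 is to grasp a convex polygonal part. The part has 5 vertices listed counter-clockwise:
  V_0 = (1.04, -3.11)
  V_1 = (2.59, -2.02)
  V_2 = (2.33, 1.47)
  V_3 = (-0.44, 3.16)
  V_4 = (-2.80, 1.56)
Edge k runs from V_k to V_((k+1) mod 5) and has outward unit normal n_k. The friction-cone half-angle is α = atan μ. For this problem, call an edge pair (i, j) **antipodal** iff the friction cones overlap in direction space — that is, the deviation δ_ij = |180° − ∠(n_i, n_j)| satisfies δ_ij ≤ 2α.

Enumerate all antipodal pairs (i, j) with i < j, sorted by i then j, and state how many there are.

α = atan 0.7 = 34.99°;  2α = 69.98°
n_0 = (+0.5752, -0.8180)
n_1 = (+0.9972, +0.0743)
n_2 = (+0.5208, +0.8537)
n_3 = (-0.5612, +0.8277)
n_4 = (-0.7724, -0.6351)
  (0,1): δ = 120.86°  ·
  (0,2): δ = 66.50°  ✓
  (0,3): δ = 0.98°  ✓
  (0,4): δ = 94.31°  ·
  (1,2): δ = 125.65°  ·
  (1,3): δ = 60.12°  ✓
  (1,4): δ = 35.17°  ✓
  (2,3): δ = 114.48°  ·
  (2,4): δ = 19.18°  ✓
  (3,4): δ = 84.71°  ·
antipodal pairs: 5

count = 5; pairs: (0,2), (0,3), (1,3), (1,4), (2,4)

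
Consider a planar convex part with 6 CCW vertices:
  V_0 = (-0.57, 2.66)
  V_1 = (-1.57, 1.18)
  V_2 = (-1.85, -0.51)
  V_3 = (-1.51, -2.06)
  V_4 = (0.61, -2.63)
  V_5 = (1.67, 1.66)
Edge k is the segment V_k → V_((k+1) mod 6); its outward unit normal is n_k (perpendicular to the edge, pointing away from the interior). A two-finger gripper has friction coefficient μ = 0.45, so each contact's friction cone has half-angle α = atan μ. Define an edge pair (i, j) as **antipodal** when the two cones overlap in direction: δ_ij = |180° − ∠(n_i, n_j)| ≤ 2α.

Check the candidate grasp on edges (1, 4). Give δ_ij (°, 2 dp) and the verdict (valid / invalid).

α = atan 0.45 = 24.23°;  2α = 48.46°
edge 1: e_1 = (-0.28, -1.69);  n_1 = (-0.9866, +0.1635)
edge 4: e_4 = (+1.06, +4.29);  n_4 = (+0.9708, -0.2399)
∠(n_1, n_4) = 175.53°
δ = |180° − 175.53°| = 4.47°
4.47° ≤ 2α = 48.46°  →  valid

δ = 4.47°, valid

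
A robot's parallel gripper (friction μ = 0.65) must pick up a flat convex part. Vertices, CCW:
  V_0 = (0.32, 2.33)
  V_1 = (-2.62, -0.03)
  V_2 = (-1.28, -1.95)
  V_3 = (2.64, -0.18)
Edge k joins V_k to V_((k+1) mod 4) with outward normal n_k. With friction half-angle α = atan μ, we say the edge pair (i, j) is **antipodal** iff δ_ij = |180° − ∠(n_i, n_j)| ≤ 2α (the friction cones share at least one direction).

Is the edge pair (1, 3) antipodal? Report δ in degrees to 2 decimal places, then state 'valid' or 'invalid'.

δ = 7.84°, valid

α = atan 0.65 = 33.02°;  2α = 66.05°
edge 1: e_1 = (+1.34, -1.92);  n_1 = (-0.8200, -0.5723)
edge 3: e_3 = (-2.32, +2.51);  n_3 = (+0.7344, +0.6788)
∠(n_1, n_3) = 172.16°
δ = |180° − 172.16°| = 7.84°
7.84° ≤ 2α = 66.05°  →  valid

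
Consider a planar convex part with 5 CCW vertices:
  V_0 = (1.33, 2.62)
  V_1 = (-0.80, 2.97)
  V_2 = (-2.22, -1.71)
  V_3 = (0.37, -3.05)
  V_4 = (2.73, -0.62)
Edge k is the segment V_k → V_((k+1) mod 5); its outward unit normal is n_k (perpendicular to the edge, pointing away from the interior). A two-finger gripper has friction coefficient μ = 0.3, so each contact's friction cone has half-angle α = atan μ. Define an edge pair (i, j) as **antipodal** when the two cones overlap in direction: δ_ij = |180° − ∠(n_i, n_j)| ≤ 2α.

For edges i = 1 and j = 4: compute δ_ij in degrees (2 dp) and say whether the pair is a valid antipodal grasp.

δ = 40.25°, invalid

α = atan 0.3 = 16.70°;  2α = 33.40°
edge 1: e_1 = (-1.42, -4.68);  n_1 = (-0.9569, +0.2903)
edge 4: e_4 = (-1.40, +3.24);  n_4 = (+0.9180, +0.3967)
∠(n_1, n_4) = 139.75°
δ = |180° − 139.75°| = 40.25°
40.25° > 2α = 33.40°  →  invalid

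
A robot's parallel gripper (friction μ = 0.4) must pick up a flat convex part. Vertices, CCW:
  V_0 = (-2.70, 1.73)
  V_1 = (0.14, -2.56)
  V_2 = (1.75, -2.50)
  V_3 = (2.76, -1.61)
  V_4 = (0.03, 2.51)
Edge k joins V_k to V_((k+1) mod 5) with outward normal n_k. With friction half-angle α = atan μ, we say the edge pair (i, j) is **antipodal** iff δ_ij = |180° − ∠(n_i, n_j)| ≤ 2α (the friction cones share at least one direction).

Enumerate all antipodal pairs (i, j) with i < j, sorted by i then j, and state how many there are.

α = atan 0.4 = 21.80°;  2α = 43.60°
n_0 = (-0.8338, -0.5520)
n_1 = (+0.0372, -0.9993)
n_2 = (+0.6611, -0.7503)
n_3 = (+0.8336, +0.5524)
n_4 = (-0.2747, +0.9615)
  (0,1): δ = 121.37°  ·
  (0,2): δ = 82.12°  ·
  (0,3): δ = 0.02°  ✓
  (0,4): δ = 72.44°  ·
  (1,2): δ = 140.75°  ·
  (1,3): δ = 58.60°  ·
  (1,4): δ = 13.81°  ✓
  (2,3): δ = 97.86°  ·
  (2,4): δ = 25.44°  ✓
  (3,4): δ = 107.58°  ·
antipodal pairs: 3

count = 3; pairs: (0,3), (1,4), (2,4)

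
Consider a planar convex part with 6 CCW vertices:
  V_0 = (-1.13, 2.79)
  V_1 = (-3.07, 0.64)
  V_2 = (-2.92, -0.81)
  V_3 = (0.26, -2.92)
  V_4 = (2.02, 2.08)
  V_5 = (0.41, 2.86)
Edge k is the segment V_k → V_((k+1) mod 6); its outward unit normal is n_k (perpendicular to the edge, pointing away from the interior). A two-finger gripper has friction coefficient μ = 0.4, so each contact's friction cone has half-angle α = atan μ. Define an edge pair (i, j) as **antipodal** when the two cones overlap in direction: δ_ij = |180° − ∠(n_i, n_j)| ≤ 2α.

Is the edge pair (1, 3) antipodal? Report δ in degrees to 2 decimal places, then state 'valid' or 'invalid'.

α = atan 0.4 = 21.80°;  2α = 43.60°
edge 1: e_1 = (+0.15, -1.45);  n_1 = (-0.9947, -0.1029)
edge 3: e_3 = (+1.76, +5.00);  n_3 = (+0.9433, -0.3320)
∠(n_1, n_3) = 154.70°
δ = |180° − 154.70°| = 25.30°
25.30° ≤ 2α = 43.60°  →  valid

δ = 25.30°, valid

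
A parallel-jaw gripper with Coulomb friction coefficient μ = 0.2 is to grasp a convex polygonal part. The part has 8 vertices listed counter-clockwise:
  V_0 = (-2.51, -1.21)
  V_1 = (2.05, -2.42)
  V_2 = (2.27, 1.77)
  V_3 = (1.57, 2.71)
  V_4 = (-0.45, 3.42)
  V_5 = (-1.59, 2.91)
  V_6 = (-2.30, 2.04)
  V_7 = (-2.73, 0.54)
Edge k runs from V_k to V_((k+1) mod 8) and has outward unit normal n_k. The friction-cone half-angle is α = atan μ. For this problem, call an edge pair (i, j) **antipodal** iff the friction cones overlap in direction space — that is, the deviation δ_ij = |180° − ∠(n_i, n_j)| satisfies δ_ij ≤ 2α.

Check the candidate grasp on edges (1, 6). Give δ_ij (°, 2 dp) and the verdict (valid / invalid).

δ = 12.99°, valid

α = atan 0.2 = 11.31°;  2α = 22.62°
edge 1: e_1 = (+0.22, +4.19);  n_1 = (+0.9986, -0.0524)
edge 6: e_6 = (-0.43, -1.50);  n_6 = (-0.9613, +0.2756)
∠(n_1, n_6) = 167.01°
δ = |180° − 167.01°| = 12.99°
12.99° ≤ 2α = 22.62°  →  valid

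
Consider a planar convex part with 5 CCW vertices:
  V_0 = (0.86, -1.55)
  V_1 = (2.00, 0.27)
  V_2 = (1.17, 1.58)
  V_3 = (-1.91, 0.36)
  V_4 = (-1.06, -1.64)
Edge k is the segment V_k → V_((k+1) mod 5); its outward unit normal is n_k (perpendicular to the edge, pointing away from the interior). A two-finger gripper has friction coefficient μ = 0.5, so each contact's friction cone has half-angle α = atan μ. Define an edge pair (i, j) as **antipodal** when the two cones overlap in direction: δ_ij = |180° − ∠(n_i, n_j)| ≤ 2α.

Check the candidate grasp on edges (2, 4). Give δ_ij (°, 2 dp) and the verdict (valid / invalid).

α = atan 0.5 = 26.57°;  2α = 53.13°
edge 2: e_2 = (-3.08, -1.22);  n_2 = (-0.3683, +0.9297)
edge 4: e_4 = (+1.92, +0.09);  n_4 = (+0.0468, -0.9989)
∠(n_2, n_4) = 161.08°
δ = |180° − 161.08°| = 18.92°
18.92° ≤ 2α = 53.13°  →  valid

δ = 18.92°, valid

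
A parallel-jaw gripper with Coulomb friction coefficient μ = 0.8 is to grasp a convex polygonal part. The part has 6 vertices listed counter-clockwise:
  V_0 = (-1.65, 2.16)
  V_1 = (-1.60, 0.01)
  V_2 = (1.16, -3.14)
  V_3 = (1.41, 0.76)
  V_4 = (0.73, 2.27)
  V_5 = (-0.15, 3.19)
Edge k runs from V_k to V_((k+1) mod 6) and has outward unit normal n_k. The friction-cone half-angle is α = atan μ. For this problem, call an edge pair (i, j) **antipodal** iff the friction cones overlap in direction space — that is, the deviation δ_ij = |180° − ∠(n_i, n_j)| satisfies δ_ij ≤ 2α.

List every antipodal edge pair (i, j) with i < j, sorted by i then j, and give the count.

α = atan 0.8 = 38.66°;  2α = 77.32°
n_0 = (-0.9997, -0.0232)
n_1 = (-0.7521, -0.6590)
n_2 = (+0.9980, -0.0640)
n_3 = (+0.9118, +0.4106)
n_4 = (+0.7226, +0.6912)
n_5 = (-0.5661, +0.8244)
  (0,1): δ = 140.11°  ·
  (0,2): δ = 5.00°  ✓
  (0,3): δ = 22.91°  ✓
  (0,4): δ = 42.39°  ✓
  (0,5): δ = 123.14°  ·
  (1,2): δ = 44.89°  ✓
  (1,3): δ = 16.98°  ✓
  (1,4): δ = 2.50°  ✓
  (1,5): δ = 83.25°  ·
  (2,3): δ = 152.09°  ·
  (2,4): δ = 132.61°  ·
  (2,5): δ = 51.86°  ✓
  (3,4): δ = 160.52°  ·
  (3,5): δ = 79.77°  ·
  (4,5): δ = 99.25°  ·
antipodal pairs: 7

count = 7; pairs: (0,2), (0,3), (0,4), (1,2), (1,3), (1,4), (2,5)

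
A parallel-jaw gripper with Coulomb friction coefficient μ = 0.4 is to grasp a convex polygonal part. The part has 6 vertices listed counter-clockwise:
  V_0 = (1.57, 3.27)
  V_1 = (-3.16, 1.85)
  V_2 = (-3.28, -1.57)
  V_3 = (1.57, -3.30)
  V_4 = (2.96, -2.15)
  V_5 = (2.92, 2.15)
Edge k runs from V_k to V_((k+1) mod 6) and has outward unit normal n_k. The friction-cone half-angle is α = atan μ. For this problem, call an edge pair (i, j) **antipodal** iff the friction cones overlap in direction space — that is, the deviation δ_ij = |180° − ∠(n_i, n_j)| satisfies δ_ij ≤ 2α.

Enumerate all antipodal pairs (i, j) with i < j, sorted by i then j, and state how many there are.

α = atan 0.4 = 21.80°;  2α = 43.60°
n_0 = (-0.2875, +0.9578)
n_1 = (-0.9994, +0.0351)
n_2 = (-0.3360, -0.9419)
n_3 = (+0.6375, -0.7705)
n_4 = (+1.0000, +0.0093)
n_5 = (+0.6385, +0.7696)
  (0,1): δ = 108.72°  ·
  (0,2): δ = 36.34°  ✓
  (0,3): δ = 22.89°  ✓
  (0,4): δ = 73.82°  ·
  (0,5): δ = 123.61°  ·
  (1,2): δ = 107.62°  ·
  (1,3): δ = 48.39°  ·
  (1,4): δ = 2.54°  ✓
  (1,5): δ = 52.33°  ·
  (2,3): δ = 120.77°  ·
  (2,4): δ = 69.84°  ·
  (2,5): δ = 20.05°  ✓
  (3,4): δ = 129.07°  ·
  (3,5): δ = 79.28°  ·
  (4,5): δ = 130.21°  ·
antipodal pairs: 4

count = 4; pairs: (0,2), (0,3), (1,4), (2,5)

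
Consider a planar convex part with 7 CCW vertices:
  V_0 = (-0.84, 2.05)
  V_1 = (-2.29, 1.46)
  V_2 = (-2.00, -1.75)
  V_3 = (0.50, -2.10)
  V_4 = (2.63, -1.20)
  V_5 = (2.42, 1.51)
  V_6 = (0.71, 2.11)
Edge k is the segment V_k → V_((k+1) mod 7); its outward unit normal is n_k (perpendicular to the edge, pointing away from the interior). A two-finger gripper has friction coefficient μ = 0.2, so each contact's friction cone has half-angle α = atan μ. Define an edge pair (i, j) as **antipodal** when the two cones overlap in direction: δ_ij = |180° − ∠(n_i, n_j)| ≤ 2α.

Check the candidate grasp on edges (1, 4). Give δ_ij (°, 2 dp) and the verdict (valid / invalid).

δ = 0.73°, valid

α = atan 0.2 = 11.31°;  2α = 22.62°
edge 1: e_1 = (+0.29, -3.21);  n_1 = (-0.9959, -0.0900)
edge 4: e_4 = (-0.21, +2.71);  n_4 = (+0.9970, +0.0773)
∠(n_1, n_4) = 179.27°
δ = |180° − 179.27°| = 0.73°
0.73° ≤ 2α = 22.62°  →  valid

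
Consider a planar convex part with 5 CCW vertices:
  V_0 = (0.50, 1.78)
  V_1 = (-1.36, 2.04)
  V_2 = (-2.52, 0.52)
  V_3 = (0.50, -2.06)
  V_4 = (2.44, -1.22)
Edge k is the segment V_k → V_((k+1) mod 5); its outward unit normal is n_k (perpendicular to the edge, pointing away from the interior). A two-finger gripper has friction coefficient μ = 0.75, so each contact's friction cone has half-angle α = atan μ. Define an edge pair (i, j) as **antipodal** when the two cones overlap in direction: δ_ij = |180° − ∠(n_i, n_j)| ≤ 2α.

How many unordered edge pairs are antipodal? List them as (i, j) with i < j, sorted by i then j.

α = atan 0.75 = 36.87°;  2α = 73.74°
n_0 = (+0.1384, +0.9904)
n_1 = (-0.7950, +0.6067)
n_2 = (-0.6495, -0.7603)
n_3 = (+0.3973, -0.9177)
n_4 = (+0.8397, +0.5430)
  (0,1): δ = 119.39°  ·
  (0,2): δ = 32.55°  ✓
  (0,3): δ = 31.37°  ✓
  (0,4): δ = 130.85°  ·
  (1,2): δ = 93.16°  ·
  (1,3): δ = 29.24°  ✓
  (1,4): δ = 70.24°  ✓
  (2,3): δ = 116.08°  ·
  (2,4): δ = 16.60°  ✓
  (3,4): δ = 80.52°  ·
antipodal pairs: 5

count = 5; pairs: (0,2), (0,3), (1,3), (1,4), (2,4)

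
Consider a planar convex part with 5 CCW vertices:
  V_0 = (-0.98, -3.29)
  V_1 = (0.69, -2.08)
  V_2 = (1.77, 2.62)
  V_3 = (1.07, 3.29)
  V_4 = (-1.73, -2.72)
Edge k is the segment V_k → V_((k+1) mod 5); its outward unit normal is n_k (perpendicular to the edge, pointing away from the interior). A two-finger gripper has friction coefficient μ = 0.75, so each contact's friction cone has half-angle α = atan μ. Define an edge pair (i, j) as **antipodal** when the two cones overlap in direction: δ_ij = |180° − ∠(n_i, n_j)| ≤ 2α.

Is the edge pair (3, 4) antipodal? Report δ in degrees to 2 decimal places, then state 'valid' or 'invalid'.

δ = 102.25°, invalid

α = atan 0.75 = 36.87°;  2α = 73.74°
edge 3: e_3 = (-2.80, -6.01);  n_3 = (-0.9065, +0.4223)
edge 4: e_4 = (+0.75, -0.57);  n_4 = (-0.6051, -0.7962)
∠(n_3, n_4) = 77.75°
δ = |180° − 77.75°| = 102.25°
102.25° > 2α = 73.74°  →  invalid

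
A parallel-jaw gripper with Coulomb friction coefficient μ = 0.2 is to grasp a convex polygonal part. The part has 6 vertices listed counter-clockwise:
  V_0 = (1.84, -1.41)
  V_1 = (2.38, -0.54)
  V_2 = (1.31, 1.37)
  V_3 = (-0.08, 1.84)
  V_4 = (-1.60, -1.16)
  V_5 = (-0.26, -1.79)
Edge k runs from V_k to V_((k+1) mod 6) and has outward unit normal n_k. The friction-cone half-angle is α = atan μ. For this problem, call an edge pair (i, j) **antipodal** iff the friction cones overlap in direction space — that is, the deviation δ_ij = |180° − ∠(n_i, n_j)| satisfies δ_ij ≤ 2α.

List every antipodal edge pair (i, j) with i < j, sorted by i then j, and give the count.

count = 2; pairs: (0,3), (2,4)

α = atan 0.2 = 11.31°;  2α = 22.62°
n_0 = (+0.8496, -0.5274)
n_1 = (+0.8724, +0.4887)
n_2 = (+0.3203, +0.9473)
n_3 = (-0.8920, +0.4520)
n_4 = (-0.4255, -0.9050)
n_5 = (+0.1781, -0.9840)
  (0,1): δ = 118.91°  ·
  (0,2): δ = 76.85°  ·
  (0,3): δ = 4.96°  ✓
  (0,4): δ = 96.65°  ·
  (0,5): δ = 132.08°  ·
  (1,2): δ = 137.94°  ·
  (1,3): δ = 56.13°  ·
  (1,4): δ = 35.56°  ·
  (1,5): δ = 71.00°  ·
  (2,3): δ = 98.19°  ·
  (2,4): δ = 6.50°  ✓
  (2,5): δ = 28.94°  ·
  (3,4): δ = 88.31°  ·
  (3,5): δ = 52.87°  ·
  (4,5): δ = 144.56°  ·
antipodal pairs: 2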